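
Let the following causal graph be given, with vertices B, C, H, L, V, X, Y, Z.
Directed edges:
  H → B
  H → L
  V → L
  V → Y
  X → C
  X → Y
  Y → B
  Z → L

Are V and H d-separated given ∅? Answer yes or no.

Bayes-Ball from V | ∅ reaches {B,L,Y}.
H ∉ reach(V|∅) ⇒ V ⊥ H | ∅.

Yes — V ⊥ H | ∅.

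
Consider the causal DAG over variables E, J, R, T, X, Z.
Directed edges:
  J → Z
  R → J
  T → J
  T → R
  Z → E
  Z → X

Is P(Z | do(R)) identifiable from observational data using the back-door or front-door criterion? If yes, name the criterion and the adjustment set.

desc(R)\{R}={E,J,X,Z}; candidates ⊆ {T}.
size 0: {}; under {} R still reaches {E,J,T,X,Z} ∋ Z.
{T}: R⊥Z given {T} in G with R→· removed — back-door holds.
P(Z|do(R)) = Σ_{T} P(Z|R,T)·P(T).

P(Z|do(R)): backdoor, adjust for {T}.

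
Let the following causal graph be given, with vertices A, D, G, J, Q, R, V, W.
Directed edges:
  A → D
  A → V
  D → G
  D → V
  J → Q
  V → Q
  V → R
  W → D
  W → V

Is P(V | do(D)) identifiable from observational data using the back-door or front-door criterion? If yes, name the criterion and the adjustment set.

P(V|do(D)): backdoor, adjust for {A, W}.

desc(D)\{D}={G,Q,R,V}; candidates ⊆ {A,J,W}.
size 0: {}; under {} D still reaches {A,Q,R,V,W} ∋ V.
size 1: {A}, {J}, {W}; under {A} D still reaches {Q,R,V,W} ∋ V.
{A,W}: D⊥V given {A,W} in G with D→· removed — back-door holds.
P(V|do(D)) = Σ_{A,W} P(V|D,A,W)·P(A,W).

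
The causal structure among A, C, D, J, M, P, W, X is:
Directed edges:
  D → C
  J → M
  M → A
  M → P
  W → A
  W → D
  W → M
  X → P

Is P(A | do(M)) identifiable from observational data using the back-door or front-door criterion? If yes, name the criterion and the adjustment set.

desc(M)\{M}={A,P}; candidates ⊆ {C,D,J,W,X}.
size 0: {}; under {} M still reaches {A,C,D,J,W} ∋ A.
{W}: M⊥A given {W} in G with M→· removed — back-door holds.
P(A|do(M)) = Σ_{W} P(A|M,W)·P(W).

P(A|do(M)): backdoor, adjust for {W}.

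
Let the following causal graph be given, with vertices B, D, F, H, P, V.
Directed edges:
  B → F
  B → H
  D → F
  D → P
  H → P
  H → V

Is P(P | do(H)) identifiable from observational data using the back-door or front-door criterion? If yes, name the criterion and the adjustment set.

desc(H)\{H}={P,V}; candidates ⊆ {B,D,F}.
∅: H⊥P given ∅ in G with H→· removed — back-door holds.
P(P|do(H)) = P(P|H) — no adjustment needed.

P(P|do(H)): backdoor, adjust for ∅.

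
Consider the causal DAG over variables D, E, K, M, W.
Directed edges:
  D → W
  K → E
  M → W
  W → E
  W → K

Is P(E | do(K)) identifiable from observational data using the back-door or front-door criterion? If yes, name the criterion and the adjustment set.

desc(K)\{K}={E}; candidates ⊆ {D,M,W}.
size 0: {}; under {} K still reaches {D,E,M,W} ∋ E.
{W}: K⊥E given {W} in G with K→· removed — back-door holds.
P(E|do(K)) = Σ_{W} P(E|K,W)·P(W).

P(E|do(K)): backdoor, adjust for {W}.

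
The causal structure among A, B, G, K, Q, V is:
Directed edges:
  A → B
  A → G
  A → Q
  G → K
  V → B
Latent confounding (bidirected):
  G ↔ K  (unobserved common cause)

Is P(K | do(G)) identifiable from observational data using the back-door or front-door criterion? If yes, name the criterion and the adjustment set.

desc(G)\{G}={K}; candidates ⊆ {A,B,Q,V}.
G↔K: latent back-door arc(s) into G.
size 0: {}; under {} G still reaches {A,B,K,Q} ∋ K.
size 1: {A}, {B}, {Q} …(+1); under {A} G still reaches {K} ∋ K.
size 2: {A,B}, {A,Q}, {A,V} …(+3); under {A,B} G still reaches {K} ∋ K.
G↔K cannot be blocked by any observed set — no back-door set.
No mediator lies on a directed G→…→K path.
Neither criterion identifies P(K|do(G)) in this graph.

P(K|do(G)): not identifiable (no BD/FD set).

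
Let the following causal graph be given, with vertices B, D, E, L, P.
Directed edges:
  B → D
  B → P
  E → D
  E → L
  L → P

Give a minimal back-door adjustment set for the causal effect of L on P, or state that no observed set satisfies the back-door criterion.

desc(L)\{L}={P}; candidates ⊆ {B,D,E}.
∅: L⊥P given ∅ in G with L→· removed — back-door holds.

L→P: minimal back-door set ∅.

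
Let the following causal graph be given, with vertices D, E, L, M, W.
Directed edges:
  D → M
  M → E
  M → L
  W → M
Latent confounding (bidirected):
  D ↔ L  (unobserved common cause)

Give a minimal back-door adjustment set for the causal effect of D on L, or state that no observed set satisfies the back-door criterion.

desc(D)\{D}={E,L,M}; candidates ⊆ {W}.
D↔L: latent back-door arc(s) into D.
size 0: {}; under {} D still reaches {L} ∋ L.
size 1: {W}; under {W} D still reaches {L} ∋ L.
D↔L cannot be blocked by any observed set — no back-door set.

D→L: no observed back-door set.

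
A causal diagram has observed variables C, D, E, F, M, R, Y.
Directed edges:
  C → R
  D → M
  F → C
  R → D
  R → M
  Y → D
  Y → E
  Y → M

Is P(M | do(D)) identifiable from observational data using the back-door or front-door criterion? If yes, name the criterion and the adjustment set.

desc(D)\{D}={M}; candidates ⊆ {C,E,F,R,Y}.
size 0: {}; under {} D still reaches {C,E,F,M,R,Y} ∋ M.
size 1: {C}, {E}, {F} …(+2); under {C} D still reaches {E,M,R,Y} ∋ M.
{R,Y}: D⊥M given {R,Y} in G with D→· removed — back-door holds.
P(M|do(D)) = Σ_{R,Y} P(M|D,R,Y)·P(R,Y).

P(M|do(D)): backdoor, adjust for {R, Y}.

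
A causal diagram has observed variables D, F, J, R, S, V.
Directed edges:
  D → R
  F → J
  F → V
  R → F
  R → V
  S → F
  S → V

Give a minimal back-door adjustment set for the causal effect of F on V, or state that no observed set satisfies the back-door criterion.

F→V: minimal back-door set {R, S}.

desc(F)\{F}={J,V}; candidates ⊆ {D,R,S}.
size 0: {}; under {} F still reaches {D,R,S,V} ∋ V.
size 1: {D}, {R}, {S}; under {D} F still reaches {R,S,V} ∋ V.
{R,S}: F⊥V given {R,S} in G with F→· removed — back-door holds.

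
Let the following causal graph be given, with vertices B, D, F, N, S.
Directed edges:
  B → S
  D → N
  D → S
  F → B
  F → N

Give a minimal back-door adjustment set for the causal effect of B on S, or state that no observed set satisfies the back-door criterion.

B→S: minimal back-door set ∅.

desc(B)\{B}={S}; candidates ⊆ {D,F,N}.
∅: B⊥S given ∅ in G with B→· removed — back-door holds.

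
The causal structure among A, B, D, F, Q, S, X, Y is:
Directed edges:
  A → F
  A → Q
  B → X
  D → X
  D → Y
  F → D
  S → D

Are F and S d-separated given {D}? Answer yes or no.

Bayes-Ball from F | {D} reaches {A,Q,S}.
S ∈ reach(F|{D}) ⇒ F ⊥̸ S | {D}.

No — F and S are d-connected given {D}.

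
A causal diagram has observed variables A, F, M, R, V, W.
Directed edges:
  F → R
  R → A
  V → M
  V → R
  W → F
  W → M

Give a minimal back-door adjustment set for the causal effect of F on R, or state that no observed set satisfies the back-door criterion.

desc(F)\{F}={A,R}; candidates ⊆ {M,V,W}.
∅: F⊥R given ∅ in G with F→· removed — back-door holds.

F→R: minimal back-door set ∅.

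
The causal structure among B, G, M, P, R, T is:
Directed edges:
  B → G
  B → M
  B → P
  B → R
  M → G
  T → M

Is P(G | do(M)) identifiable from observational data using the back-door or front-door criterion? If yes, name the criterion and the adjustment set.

desc(M)\{M}={G}; candidates ⊆ {B,P,R,T}.
size 0: {}; under {} M still reaches {B,G,P,R,T} ∋ G.
{B}: M⊥G given {B} in G with M→· removed — back-door holds.
P(G|do(M)) = Σ_{B} P(G|M,B)·P(B).

P(G|do(M)): backdoor, adjust for {B}.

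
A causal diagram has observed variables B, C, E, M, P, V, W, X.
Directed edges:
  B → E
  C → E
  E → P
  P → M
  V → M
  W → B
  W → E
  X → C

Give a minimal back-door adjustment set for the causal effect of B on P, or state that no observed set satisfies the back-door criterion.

B→P: minimal back-door set {W}.

desc(B)\{B}={E,M,P}; candidates ⊆ {C,V,W,X}.
size 0: {}; under {} B still reaches {E,M,P,W} ∋ P.
{W}: B⊥P given {W} in G with B→· removed — back-door holds.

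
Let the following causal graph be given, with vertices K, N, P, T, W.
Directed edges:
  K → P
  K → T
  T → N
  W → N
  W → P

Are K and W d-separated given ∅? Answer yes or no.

Yes — K ⊥ W | ∅.

Bayes-Ball from K | ∅ reaches {N,P,T}.
W ∉ reach(K|∅) ⇒ K ⊥ W | ∅.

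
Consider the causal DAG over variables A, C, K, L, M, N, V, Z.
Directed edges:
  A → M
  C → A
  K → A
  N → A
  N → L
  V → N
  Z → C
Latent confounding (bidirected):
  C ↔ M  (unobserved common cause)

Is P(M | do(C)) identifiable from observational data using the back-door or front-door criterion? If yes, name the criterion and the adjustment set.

desc(C)\{C}={A,M}; candidates ⊆ {K,L,N,V,Z}.
C↔M: latent back-door arc(s) into C.
size 0: {}; under {} C still reaches {M,Z} ∋ M.
size 1: {K}, {L}, {N} …(+2); under {K} C still reaches {M,Z} ∋ M.
size 2: {K,L}, {K,N}, {K,V} …(+7); under {K,L} C still reaches {M,Z} ∋ M.
C↔M cannot be blocked by any observed set — no back-door set.
{A}: (i) intercepts every directed C→M path; (ii) no back-door C→{A}; (iii) {C} blocks every back-door {A}→M. Front-door holds.
P(M|do(C)) = Σ_{A} P(A|C) Σ_{C'} P(M|A,C')P(C').

P(M|do(C)): frontdoor, adjust for {A}.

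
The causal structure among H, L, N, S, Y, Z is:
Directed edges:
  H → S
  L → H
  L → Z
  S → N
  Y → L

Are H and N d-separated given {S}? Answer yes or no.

Bayes-Ball from H | {S} reaches {L,Y,Z}.
N ∉ reach(H|{S}) ⇒ H ⊥ N | {S}.

Yes — H ⊥ N | {S}.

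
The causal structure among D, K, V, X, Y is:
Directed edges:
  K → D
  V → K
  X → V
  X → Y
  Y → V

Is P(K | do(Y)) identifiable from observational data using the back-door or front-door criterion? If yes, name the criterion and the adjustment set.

P(K|do(Y)): backdoor, adjust for {X}.

desc(Y)\{Y}={D,K,V}; candidates ⊆ {X}.
size 0: {}; under {} Y still reaches {D,K,V,X} ∋ K.
{X}: Y⊥K given {X} in G with Y→· removed — back-door holds.
P(K|do(Y)) = Σ_{X} P(K|Y,X)·P(X).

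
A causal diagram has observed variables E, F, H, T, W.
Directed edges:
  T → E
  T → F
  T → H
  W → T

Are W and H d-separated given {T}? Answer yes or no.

Bayes-Ball from W | {T} reaches ∅.
H ∉ reach(W|{T}) ⇒ W ⊥ H | {T}.

Yes — W ⊥ H | {T}.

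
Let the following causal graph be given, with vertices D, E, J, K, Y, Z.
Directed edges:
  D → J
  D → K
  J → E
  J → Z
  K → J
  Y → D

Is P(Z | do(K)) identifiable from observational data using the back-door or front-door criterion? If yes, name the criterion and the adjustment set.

desc(K)\{K}={E,J,Z}; candidates ⊆ {D,Y}.
size 0: {}; under {} K still reaches {D,E,J,Y,Z} ∋ Z.
{D}: K⊥Z given {D} in G with K→· removed — back-door holds.
P(Z|do(K)) = Σ_{D} P(Z|K,D)·P(D).

P(Z|do(K)): backdoor, adjust for {D}.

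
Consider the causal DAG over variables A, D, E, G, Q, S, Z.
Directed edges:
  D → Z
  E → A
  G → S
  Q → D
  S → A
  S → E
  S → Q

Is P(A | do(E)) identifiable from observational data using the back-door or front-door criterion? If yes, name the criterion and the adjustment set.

desc(E)\{E}={A}; candidates ⊆ {D,G,Q,S,Z}.
size 0: {}; under {} E still reaches {A,D,G,Q,S,Z} ∋ A.
{S}: E⊥A given {S} in G with E→· removed — back-door holds.
P(A|do(E)) = Σ_{S} P(A|E,S)·P(S).

P(A|do(E)): backdoor, adjust for {S}.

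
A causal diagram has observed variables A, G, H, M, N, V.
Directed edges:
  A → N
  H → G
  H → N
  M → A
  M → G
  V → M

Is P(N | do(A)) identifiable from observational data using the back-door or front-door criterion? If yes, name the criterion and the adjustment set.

desc(A)\{A}={N}; candidates ⊆ {G,H,M,V}.
∅: A⊥N given ∅ in G with A→· removed — back-door holds.
P(N|do(A)) = P(N|A) — no adjustment needed.

P(N|do(A)): backdoor, adjust for ∅.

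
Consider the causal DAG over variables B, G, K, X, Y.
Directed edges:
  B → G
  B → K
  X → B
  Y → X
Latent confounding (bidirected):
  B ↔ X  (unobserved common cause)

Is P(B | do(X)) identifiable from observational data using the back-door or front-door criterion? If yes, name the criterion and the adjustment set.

desc(X)\{X}={B,G,K}; candidates ⊆ {Y}.
X↔B: latent back-door arc(s) into X.
size 0: {}; under {} X still reaches {B,G,K,Y} ∋ B.
size 1: {Y}; under {Y} X still reaches {B,G,K} ∋ B.
X↔B cannot be blocked by any observed set — no back-door set.
No mediator lies on a directed X→…→B path.
Neither criterion identifies P(B|do(X)) in this graph.

P(B|do(X)): not identifiable (no BD/FD set).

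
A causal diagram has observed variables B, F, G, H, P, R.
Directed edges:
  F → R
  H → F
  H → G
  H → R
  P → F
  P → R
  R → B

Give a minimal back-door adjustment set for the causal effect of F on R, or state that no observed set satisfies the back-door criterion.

F→R: minimal back-door set {H, P}.

desc(F)\{F}={B,R}; candidates ⊆ {G,H,P}.
size 0: {}; under {} F still reaches {B,G,H,P,R} ∋ R.
size 1: {G}, {H}, {P}; under {G} F still reaches {B,H,P,R} ∋ R.
{H,P}: F⊥R given {H,P} in G with F→· removed — back-door holds.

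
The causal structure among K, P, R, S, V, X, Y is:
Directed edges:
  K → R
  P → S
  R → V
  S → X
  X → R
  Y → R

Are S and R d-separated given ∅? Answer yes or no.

Bayes-Ball from S | ∅ reaches {P,R,V,X}.
R ∈ reach(S|∅) ⇒ S ⊥̸ R | ∅.

No — S and R are d-connected given ∅.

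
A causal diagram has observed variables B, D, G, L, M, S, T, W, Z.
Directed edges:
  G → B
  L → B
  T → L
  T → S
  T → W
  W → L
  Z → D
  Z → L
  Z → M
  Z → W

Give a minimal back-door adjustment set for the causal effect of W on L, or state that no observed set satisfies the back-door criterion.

desc(W)\{W}={B,L}; candidates ⊆ {D,G,M,S,T,Z}.
size 0: {}; under {} W still reaches {B,D,L,M,S,T,Z} ∋ L.
size 1: {D}, {G}, {M} …(+3); under {D} W still reaches {B,L,M,S,T,Z} ∋ L.
{T,Z}: W⊥L given {T,Z} in G with W→· removed — back-door holds.

W→L: minimal back-door set {T, Z}.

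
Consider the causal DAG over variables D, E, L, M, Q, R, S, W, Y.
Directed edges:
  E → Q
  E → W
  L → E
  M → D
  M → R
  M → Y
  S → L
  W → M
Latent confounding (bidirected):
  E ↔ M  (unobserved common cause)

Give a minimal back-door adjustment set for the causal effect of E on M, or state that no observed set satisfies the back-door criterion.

E→M: no observed back-door set.

desc(E)\{E}={D,M,Q,R,W,Y}; candidates ⊆ {L,S}.
E↔M: latent back-door arc(s) into E.
size 0: {}; under {} E still reaches {D,L,M,R,S,Y} ∋ M.
size 1: {L}, {S}; under {L} E still reaches {D,M,R,Y} ∋ M.
size 2: {L,S}; under {L,S} E still reaches {D,M,R,Y} ∋ M.
E↔M cannot be blocked by any observed set — no back-door set.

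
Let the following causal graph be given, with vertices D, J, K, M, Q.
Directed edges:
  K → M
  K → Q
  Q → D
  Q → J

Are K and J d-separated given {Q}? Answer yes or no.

Yes — K ⊥ J | {Q}.

Bayes-Ball from K | {Q} reaches {M}.
J ∉ reach(K|{Q}) ⇒ K ⊥ J | {Q}.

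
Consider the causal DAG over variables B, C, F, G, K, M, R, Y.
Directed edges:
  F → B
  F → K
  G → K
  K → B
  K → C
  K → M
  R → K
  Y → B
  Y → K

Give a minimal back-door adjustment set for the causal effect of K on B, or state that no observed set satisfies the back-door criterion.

K→B: minimal back-door set {F, Y}.

desc(K)\{K}={B,C,M}; candidates ⊆ {F,G,R,Y}.
size 0: {}; under {} K still reaches {B,F,G,R,Y} ∋ B.
size 1: {F}, {G}, {R} …(+1); under {F} K still reaches {B,G,R,Y} ∋ B.
{F,Y}: K⊥B given {F,Y} in G with K→· removed — back-door holds.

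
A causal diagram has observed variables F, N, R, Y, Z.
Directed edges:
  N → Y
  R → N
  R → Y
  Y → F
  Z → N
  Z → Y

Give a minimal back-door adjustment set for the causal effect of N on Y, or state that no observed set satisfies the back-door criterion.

desc(N)\{N}={F,Y}; candidates ⊆ {R,Z}.
size 0: {}; under {} N still reaches {F,R,Y,Z} ∋ Y.
size 1: {R}, {Z}; under {R} N still reaches {F,Y,Z} ∋ Y.
{R,Z}: N⊥Y given {R,Z} in G with N→· removed — back-door holds.

N→Y: minimal back-door set {R, Z}.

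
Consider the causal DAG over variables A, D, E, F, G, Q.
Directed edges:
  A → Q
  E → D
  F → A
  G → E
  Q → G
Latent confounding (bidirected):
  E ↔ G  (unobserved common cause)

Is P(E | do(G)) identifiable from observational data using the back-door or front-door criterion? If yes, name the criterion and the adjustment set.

P(E|do(G)): not identifiable (no BD/FD set).

desc(G)\{G}={D,E}; candidates ⊆ {A,F,Q}.
G↔E: latent back-door arc(s) into G.
size 0: {}; under {} G still reaches {A,D,E,F,Q} ∋ E.
size 1: {A}, {F}, {Q}; under {A} G still reaches {D,E,Q} ∋ E.
size 2: {A,F}, {A,Q}, {F,Q}; under {A,F} G still reaches {D,E,Q} ∋ E.
G↔E cannot be blocked by any observed set — no back-door set.
No mediator lies on a directed G→…→E path.
Neither criterion identifies P(E|do(G)) in this graph.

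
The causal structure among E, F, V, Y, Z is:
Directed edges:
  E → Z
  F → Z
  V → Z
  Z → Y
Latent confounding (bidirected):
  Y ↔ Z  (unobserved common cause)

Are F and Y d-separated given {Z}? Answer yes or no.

No — F and Y are d-connected given {Z}.

Bayes-Ball from F | {Z} reaches {E,V,Y}.
Y ∈ reach(F|{Z}) ⇒ F ⊥̸ Y | {Z}.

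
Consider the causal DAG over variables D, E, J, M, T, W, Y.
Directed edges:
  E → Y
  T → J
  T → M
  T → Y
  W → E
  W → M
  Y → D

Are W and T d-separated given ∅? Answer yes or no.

Yes — W ⊥ T | ∅.

Bayes-Ball from W | ∅ reaches {D,E,M,Y}.
T ∉ reach(W|∅) ⇒ W ⊥ T | ∅.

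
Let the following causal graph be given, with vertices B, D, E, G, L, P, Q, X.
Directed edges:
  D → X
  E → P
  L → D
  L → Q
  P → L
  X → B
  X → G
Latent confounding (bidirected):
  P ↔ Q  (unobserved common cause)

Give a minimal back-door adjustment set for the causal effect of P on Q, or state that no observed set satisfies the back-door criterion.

desc(P)\{P}={B,D,G,L,Q,X}; candidates ⊆ {E}.
P↔Q: latent back-door arc(s) into P.
size 0: {}; under {} P still reaches {E,Q} ∋ Q.
size 1: {E}; under {E} P still reaches {Q} ∋ Q.
P↔Q cannot be blocked by any observed set — no back-door set.

P→Q: no observed back-door set.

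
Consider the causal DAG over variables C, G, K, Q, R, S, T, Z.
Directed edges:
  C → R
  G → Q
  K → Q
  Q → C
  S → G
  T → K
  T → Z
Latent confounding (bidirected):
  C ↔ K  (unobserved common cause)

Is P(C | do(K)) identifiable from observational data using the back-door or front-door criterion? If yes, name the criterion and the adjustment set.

desc(K)\{K}={C,Q,R}; candidates ⊆ {G,S,T,Z}.
K↔C: latent back-door arc(s) into K.
size 0: {}; under {} K still reaches {C,R,T,Z} ∋ C.
size 1: {G}, {S}, {T} …(+1); under {G} K still reaches {C,R,T,Z} ∋ C.
size 2: {G,S}, {G,T}, {G,Z} …(+3); under {G,S} K still reaches {C,R,T,Z} ∋ C.
K↔C cannot be blocked by any observed set — no back-door set.
{Q}: (i) intercepts every directed K→C path; (ii) no back-door K→{Q}; (iii) {K} blocks every back-door {Q}→C. Front-door holds.
P(C|do(K)) = Σ_{Q} P(Q|K) Σ_{K'} P(C|Q,K')P(K').

P(C|do(K)): frontdoor, adjust for {Q}.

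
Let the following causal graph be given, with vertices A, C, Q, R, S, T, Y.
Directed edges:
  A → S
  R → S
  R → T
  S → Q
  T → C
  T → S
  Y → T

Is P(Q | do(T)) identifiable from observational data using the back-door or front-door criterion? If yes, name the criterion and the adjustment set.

desc(T)\{T}={C,Q,S}; candidates ⊆ {A,R,Y}.
size 0: {}; under {} T still reaches {Q,R,S,Y} ∋ Q.
{R}: T⊥Q given {R} in G with T→· removed — back-door holds.
P(Q|do(T)) = Σ_{R} P(Q|T,R)·P(R).

P(Q|do(T)): backdoor, adjust for {R}.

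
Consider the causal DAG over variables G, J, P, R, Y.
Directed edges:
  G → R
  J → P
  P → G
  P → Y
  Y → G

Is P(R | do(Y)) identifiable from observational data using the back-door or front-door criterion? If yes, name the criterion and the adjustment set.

P(R|do(Y)): backdoor, adjust for {P}.

desc(Y)\{Y}={G,R}; candidates ⊆ {J,P}.
size 0: {}; under {} Y still reaches {G,J,P,R} ∋ R.
{P}: Y⊥R given {P} in G with Y→· removed — back-door holds.
P(R|do(Y)) = Σ_{P} P(R|Y,P)·P(P).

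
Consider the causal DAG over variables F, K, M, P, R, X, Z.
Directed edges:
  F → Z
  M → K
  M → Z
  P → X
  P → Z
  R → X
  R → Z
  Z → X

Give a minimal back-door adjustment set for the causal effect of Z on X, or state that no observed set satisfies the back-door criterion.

desc(Z)\{Z}={X}; candidates ⊆ {F,K,M,P,R}.
size 0: {}; under {} Z still reaches {F,K,M,P,R,X} ∋ X.
size 1: {F}, {K}, {M} …(+2); under {F} Z still reaches {K,M,P,R,X} ∋ X.
{P,R}: Z⊥X given {P,R} in G with Z→· removed — back-door holds.

Z→X: minimal back-door set {P, R}.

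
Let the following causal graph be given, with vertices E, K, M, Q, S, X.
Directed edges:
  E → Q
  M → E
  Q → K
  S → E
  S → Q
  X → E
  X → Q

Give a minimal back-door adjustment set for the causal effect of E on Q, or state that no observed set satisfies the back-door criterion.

desc(E)\{E}={K,Q}; candidates ⊆ {M,S,X}.
size 0: {}; under {} E still reaches {K,M,Q,S,X} ∋ Q.
size 1: {M}, {S}, {X}; under {M} E still reaches {K,Q,S,X} ∋ Q.
{S,X}: E⊥Q given {S,X} in G with E→· removed — back-door holds.

E→Q: minimal back-door set {S, X}.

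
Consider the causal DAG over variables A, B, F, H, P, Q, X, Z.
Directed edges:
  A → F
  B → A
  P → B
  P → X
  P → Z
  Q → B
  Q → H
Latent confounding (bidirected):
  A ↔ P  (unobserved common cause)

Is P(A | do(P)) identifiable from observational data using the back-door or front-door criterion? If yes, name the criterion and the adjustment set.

desc(P)\{P}={A,B,F,X,Z}; candidates ⊆ {H,Q}.
P↔A: latent back-door arc(s) into P.
size 0: {}; under {} P still reaches {A,F} ∋ A.
size 1: {H}, {Q}; under {H} P still reaches {A,F} ∋ A.
size 2: {H,Q}; under {H,Q} P still reaches {A,F} ∋ A.
P↔A cannot be blocked by any observed set — no back-door set.
{B}: (i) intercepts every directed P→A path; (ii) no back-door P→{B}; (iii) {P} blocks every back-door {B}→A. Front-door holds.
P(A|do(P)) = Σ_{B} P(B|P) Σ_{P'} P(A|B,P')P(P').

P(A|do(P)): frontdoor, adjust for {B}.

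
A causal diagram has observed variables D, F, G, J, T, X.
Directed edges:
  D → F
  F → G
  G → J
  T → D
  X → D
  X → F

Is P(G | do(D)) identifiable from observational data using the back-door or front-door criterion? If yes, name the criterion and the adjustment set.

P(G|do(D)): backdoor, adjust for {X}.

desc(D)\{D}={F,G,J}; candidates ⊆ {T,X}.
size 0: {}; under {} D still reaches {F,G,J,T,X} ∋ G.
{X}: D⊥G given {X} in G with D→· removed — back-door holds.
P(G|do(D)) = Σ_{X} P(G|D,X)·P(X).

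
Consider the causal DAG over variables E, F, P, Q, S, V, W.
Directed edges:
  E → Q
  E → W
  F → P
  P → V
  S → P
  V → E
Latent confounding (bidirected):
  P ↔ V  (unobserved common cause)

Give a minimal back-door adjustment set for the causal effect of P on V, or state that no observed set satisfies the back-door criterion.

desc(P)\{P}={E,Q,V,W}; candidates ⊆ {F,S}.
P↔V: latent back-door arc(s) into P.
size 0: {}; under {} P still reaches {E,F,Q,S,V,W} ∋ V.
size 1: {F}, {S}; under {F} P still reaches {E,Q,S,V,W} ∋ V.
size 2: {F,S}; under {F,S} P still reaches {E,Q,V,W} ∋ V.
P↔V cannot be blocked by any observed set — no back-door set.

P→V: no observed back-door set.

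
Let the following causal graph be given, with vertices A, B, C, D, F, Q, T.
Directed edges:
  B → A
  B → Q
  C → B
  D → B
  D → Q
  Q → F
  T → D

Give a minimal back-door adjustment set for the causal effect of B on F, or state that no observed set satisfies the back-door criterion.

desc(B)\{B}={A,F,Q}; candidates ⊆ {C,D,T}.
size 0: {}; under {} B still reaches {C,D,F,Q,T} ∋ F.
{D}: B⊥F given {D} in G with B→· removed — back-door holds.

B→F: minimal back-door set {D}.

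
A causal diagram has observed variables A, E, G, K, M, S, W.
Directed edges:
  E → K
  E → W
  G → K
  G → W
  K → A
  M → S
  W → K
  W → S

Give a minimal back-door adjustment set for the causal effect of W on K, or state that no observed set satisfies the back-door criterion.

desc(W)\{W}={A,K,S}; candidates ⊆ {E,G,M}.
size 0: {}; under {} W still reaches {A,E,G,K} ∋ K.
size 1: {E}, {G}, {M}; under {E} W still reaches {A,G,K} ∋ K.
{E,G}: W⊥K given {E,G} in G with W→· removed — back-door holds.

W→K: minimal back-door set {E, G}.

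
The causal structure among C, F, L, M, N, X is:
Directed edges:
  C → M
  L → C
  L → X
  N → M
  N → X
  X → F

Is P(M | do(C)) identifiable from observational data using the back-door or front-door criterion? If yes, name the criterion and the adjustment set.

desc(C)\{C}={M}; candidates ⊆ {F,L,N,X}.
∅: C⊥M given ∅ in G with C→· removed — back-door holds.
P(M|do(C)) = P(M|C) — no adjustment needed.

P(M|do(C)): backdoor, adjust for ∅.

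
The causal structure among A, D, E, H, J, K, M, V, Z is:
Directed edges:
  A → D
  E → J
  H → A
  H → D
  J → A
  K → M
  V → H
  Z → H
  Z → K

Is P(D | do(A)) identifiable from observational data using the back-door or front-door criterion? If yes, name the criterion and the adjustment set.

desc(A)\{A}={D}; candidates ⊆ {E,H,J,K,M,V,Z}.
size 0: {}; under {} A still reaches {D,E,H,J,K,M,V,Z} ∋ D.
{H}: A⊥D given {H} in G with A→· removed — back-door holds.
P(D|do(A)) = Σ_{H} P(D|A,H)·P(H).

P(D|do(A)): backdoor, adjust for {H}.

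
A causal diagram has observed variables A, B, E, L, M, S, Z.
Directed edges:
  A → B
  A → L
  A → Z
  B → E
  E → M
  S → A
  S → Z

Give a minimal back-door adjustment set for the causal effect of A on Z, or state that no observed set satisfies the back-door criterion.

desc(A)\{A}={B,E,L,M,Z}; candidates ⊆ {S}.
size 0: {}; under {} A still reaches {S,Z} ∋ Z.
{S}: A⊥Z given {S} in G with A→· removed — back-door holds.

A→Z: minimal back-door set {S}.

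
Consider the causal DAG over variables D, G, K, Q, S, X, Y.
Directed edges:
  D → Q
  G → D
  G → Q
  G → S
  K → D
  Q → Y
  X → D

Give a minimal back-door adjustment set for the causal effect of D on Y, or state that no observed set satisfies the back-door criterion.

desc(D)\{D}={Q,Y}; candidates ⊆ {G,K,S,X}.
size 0: {}; under {} D still reaches {G,K,Q,S,X,Y} ∋ Y.
{G}: D⊥Y given {G} in G with D→· removed — back-door holds.

D→Y: minimal back-door set {G}.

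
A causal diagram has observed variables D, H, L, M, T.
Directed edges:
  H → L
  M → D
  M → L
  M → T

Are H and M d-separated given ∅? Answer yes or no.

Bayes-Ball from H | ∅ reaches {L}.
M ∉ reach(H|∅) ⇒ H ⊥ M | ∅.

Yes — H ⊥ M | ∅.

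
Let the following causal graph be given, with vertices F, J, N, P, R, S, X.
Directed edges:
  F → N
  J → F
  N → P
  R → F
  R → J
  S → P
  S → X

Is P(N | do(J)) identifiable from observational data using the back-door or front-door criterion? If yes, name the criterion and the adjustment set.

desc(J)\{J}={F,N,P}; candidates ⊆ {R,S,X}.
size 0: {}; under {} J still reaches {F,N,P,R} ∋ N.
{R}: J⊥N given {R} in G with J→· removed — back-door holds.
P(N|do(J)) = Σ_{R} P(N|J,R)·P(R).

P(N|do(J)): backdoor, adjust for {R}.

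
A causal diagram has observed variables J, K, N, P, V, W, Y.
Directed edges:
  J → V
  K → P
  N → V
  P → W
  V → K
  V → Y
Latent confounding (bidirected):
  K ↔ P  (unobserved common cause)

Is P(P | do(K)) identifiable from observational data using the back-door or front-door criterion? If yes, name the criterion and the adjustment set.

P(P|do(K)): not identifiable (no BD/FD set).

desc(K)\{K}={P,W}; candidates ⊆ {J,N,V,Y}.
K↔P: latent back-door arc(s) into K.
size 0: {}; under {} K still reaches {J,N,P,V,W,Y} ∋ P.
size 1: {J}, {N}, {V} …(+1); under {J} K still reaches {N,P,V,W,Y} ∋ P.
size 2: {J,N}, {J,V}, {J,Y} …(+3); under {J,N} K still reaches {P,V,W,Y} ∋ P.
K↔P cannot be blocked by any observed set — no back-door set.
No mediator lies on a directed K→…→P path.
Neither criterion identifies P(P|do(K)) in this graph.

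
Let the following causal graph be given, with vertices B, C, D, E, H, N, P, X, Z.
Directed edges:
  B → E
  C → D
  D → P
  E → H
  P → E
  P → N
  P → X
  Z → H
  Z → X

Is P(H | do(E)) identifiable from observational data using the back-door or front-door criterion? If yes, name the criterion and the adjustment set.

P(H|do(E)): backdoor, adjust for ∅.

desc(E)\{E}={H}; candidates ⊆ {B,C,D,N,P,X,Z}.
∅: E⊥H given ∅ in G with E→· removed — back-door holds.
P(H|do(E)) = P(H|E) — no adjustment needed.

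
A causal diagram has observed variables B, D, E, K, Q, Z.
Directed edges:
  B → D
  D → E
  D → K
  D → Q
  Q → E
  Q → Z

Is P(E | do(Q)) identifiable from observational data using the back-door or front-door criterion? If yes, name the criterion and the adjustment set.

P(E|do(Q)): backdoor, adjust for {D}.

desc(Q)\{Q}={E,Z}; candidates ⊆ {B,D,K}.
size 0: {}; under {} Q still reaches {B,D,E,K} ∋ E.
{D}: Q⊥E given {D} in G with Q→· removed — back-door holds.
P(E|do(Q)) = Σ_{D} P(E|Q,D)·P(D).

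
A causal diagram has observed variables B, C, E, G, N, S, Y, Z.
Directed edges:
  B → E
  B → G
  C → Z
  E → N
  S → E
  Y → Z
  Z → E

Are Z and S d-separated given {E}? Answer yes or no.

No — Z and S are d-connected given {E}.

Bayes-Ball from Z | {E} reaches {B,C,G,S,Y}.
S ∈ reach(Z|{E}) ⇒ Z ⊥̸ S | {E}.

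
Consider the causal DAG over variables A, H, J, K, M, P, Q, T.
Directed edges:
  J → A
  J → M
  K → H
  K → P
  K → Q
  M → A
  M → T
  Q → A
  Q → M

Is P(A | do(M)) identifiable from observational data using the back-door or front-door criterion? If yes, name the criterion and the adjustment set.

P(A|do(M)): backdoor, adjust for {J, Q}.

desc(M)\{M}={A,T}; candidates ⊆ {H,J,K,P,Q}.
size 0: {}; under {} M still reaches {A,H,J,K,P,Q} ∋ A.
size 1: {H}, {J}, {K} …(+2); under {H} M still reaches {A,J,K,P,Q} ∋ A.
{J,Q}: M⊥A given {J,Q} in G with M→· removed — back-door holds.
P(A|do(M)) = Σ_{J,Q} P(A|M,J,Q)·P(J,Q).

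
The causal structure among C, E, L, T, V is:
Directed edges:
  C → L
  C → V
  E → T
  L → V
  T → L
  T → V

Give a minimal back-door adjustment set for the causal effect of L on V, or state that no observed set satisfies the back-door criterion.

desc(L)\{L}={V}; candidates ⊆ {C,E,T}.
size 0: {}; under {} L still reaches {C,E,T,V} ∋ V.
size 1: {C}, {E}, {T}; under {C} L still reaches {E,T,V} ∋ V.
{C,T}: L⊥V given {C,T} in G with L→· removed — back-door holds.

L→V: minimal back-door set {C, T}.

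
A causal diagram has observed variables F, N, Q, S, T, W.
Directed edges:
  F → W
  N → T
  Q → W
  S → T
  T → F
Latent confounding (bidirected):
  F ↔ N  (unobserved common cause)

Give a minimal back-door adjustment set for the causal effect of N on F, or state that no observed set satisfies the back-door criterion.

desc(N)\{N}={F,T,W}; candidates ⊆ {Q,S}.
N↔F: latent back-door arc(s) into N.
size 0: {}; under {} N still reaches {F,W} ∋ F.
size 1: {Q}, {S}; under {Q} N still reaches {F,W} ∋ F.
size 2: {Q,S}; under {Q,S} N still reaches {F,W} ∋ F.
N↔F cannot be blocked by any observed set — no back-door set.

N→F: no observed back-door set.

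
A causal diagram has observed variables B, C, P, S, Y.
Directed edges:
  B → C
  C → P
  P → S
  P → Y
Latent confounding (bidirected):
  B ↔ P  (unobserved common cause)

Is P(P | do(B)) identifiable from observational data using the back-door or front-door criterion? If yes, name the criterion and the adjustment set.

desc(B)\{B}={C,P,S,Y}; candidates ⊆ {—}.
B↔P: latent back-door arc(s) into B.
size 0: {}; under {} B still reaches {P,S,Y} ∋ P.
B↔P cannot be blocked by any observed set — no back-door set.
{C}: (i) intercepts every directed B→P path; (ii) no back-door B→{C}; (iii) {B} blocks every back-door {C}→P. Front-door holds.
P(P|do(B)) = Σ_{C} P(C|B) Σ_{B'} P(P|C,B')P(B').

P(P|do(B)): frontdoor, adjust for {C}.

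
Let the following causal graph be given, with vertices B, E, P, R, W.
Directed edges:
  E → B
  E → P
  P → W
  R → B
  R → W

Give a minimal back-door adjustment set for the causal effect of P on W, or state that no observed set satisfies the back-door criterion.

desc(P)\{P}={W}; candidates ⊆ {B,E,R}.
∅: P⊥W given ∅ in G with P→· removed — back-door holds.

P→W: minimal back-door set ∅.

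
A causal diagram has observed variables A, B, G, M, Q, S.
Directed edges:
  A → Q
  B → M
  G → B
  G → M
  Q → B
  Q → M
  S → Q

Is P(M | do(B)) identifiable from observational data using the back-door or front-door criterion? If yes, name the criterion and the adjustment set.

P(M|do(B)): backdoor, adjust for {G, Q}.

desc(B)\{B}={M}; candidates ⊆ {A,G,Q,S}.
size 0: {}; under {} B still reaches {A,G,M,Q,S} ∋ M.
size 1: {A}, {G}, {Q} …(+1); under {A} B still reaches {G,M,Q,S} ∋ M.
{G,Q}: B⊥M given {G,Q} in G with B→· removed — back-door holds.
P(M|do(B)) = Σ_{G,Q} P(M|B,G,Q)·P(G,Q).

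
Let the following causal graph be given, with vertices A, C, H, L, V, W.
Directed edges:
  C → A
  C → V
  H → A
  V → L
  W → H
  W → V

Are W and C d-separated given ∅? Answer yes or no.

Yes — W ⊥ C | ∅.

Bayes-Ball from W | ∅ reaches {A,H,L,V}.
C ∉ reach(W|∅) ⇒ W ⊥ C | ∅.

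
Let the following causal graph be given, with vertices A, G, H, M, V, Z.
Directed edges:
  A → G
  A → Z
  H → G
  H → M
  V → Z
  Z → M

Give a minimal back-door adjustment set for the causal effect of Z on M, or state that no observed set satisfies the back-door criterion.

desc(Z)\{Z}={M}; candidates ⊆ {A,G,H,V}.
∅: Z⊥M given ∅ in G with Z→· removed — back-door holds.

Z→M: minimal back-door set ∅.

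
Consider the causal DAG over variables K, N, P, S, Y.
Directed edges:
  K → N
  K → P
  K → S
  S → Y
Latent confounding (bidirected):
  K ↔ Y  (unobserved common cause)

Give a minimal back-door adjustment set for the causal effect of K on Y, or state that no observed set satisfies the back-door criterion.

K→Y: no observed back-door set.

desc(K)\{K}={N,P,S,Y}; candidates ⊆ {—}.
K↔Y: latent back-door arc(s) into K.
size 0: {}; under {} K still reaches {Y} ∋ Y.
K↔Y cannot be blocked by any observed set — no back-door set.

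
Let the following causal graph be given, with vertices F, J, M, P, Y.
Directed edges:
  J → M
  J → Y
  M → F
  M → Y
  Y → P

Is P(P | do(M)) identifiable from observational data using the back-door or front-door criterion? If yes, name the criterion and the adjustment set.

desc(M)\{M}={F,P,Y}; candidates ⊆ {J}.
size 0: {}; under {} M still reaches {J,P,Y} ∋ P.
{J}: M⊥P given {J} in G with M→· removed — back-door holds.
P(P|do(M)) = Σ_{J} P(P|M,J)·P(J).

P(P|do(M)): backdoor, adjust for {J}.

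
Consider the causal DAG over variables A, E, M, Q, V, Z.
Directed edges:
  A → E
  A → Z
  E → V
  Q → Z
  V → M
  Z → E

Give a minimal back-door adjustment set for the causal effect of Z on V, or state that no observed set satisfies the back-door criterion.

Z→V: minimal back-door set {A}.

desc(Z)\{Z}={E,M,V}; candidates ⊆ {A,Q}.
size 0: {}; under {} Z still reaches {A,E,M,Q,V} ∋ V.
{A}: Z⊥V given {A} in G with Z→· removed — back-door holds.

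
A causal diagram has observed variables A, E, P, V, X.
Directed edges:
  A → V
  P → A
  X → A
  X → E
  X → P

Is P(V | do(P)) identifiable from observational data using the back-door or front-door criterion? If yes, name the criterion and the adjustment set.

desc(P)\{P}={A,V}; candidates ⊆ {E,X}.
size 0: {}; under {} P still reaches {A,E,V,X} ∋ V.
{X}: P⊥V given {X} in G with P→· removed — back-door holds.
P(V|do(P)) = Σ_{X} P(V|P,X)·P(X).

P(V|do(P)): backdoor, adjust for {X}.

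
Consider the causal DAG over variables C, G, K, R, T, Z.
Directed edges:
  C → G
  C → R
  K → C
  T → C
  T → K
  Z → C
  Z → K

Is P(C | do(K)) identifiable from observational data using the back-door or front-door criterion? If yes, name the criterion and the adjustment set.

desc(K)\{K}={C,G,R}; candidates ⊆ {T,Z}.
size 0: {}; under {} K still reaches {C,G,R,T,Z} ∋ C.
size 1: {T}, {Z}; under {T} K still reaches {C,G,R,Z} ∋ C.
{T,Z}: K⊥C given {T,Z} in G with K→· removed — back-door holds.
P(C|do(K)) = Σ_{T,Z} P(C|K,T,Z)·P(T,Z).

P(C|do(K)): backdoor, adjust for {T, Z}.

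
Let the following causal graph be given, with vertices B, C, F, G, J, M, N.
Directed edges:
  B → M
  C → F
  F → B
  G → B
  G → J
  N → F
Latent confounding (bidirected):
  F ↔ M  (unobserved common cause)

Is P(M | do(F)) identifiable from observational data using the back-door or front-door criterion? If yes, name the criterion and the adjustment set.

P(M|do(F)): frontdoor, adjust for {B}.

desc(F)\{F}={B,M}; candidates ⊆ {C,G,J,N}.
F↔M: latent back-door arc(s) into F.
size 0: {}; under {} F still reaches {C,M,N} ∋ M.
size 1: {C}, {G}, {J} …(+1); under {C} F still reaches {M,N} ∋ M.
size 2: {C,G}, {C,J}, {C,N} …(+3); under {C,G} F still reaches {M,N} ∋ M.
F↔M cannot be blocked by any observed set — no back-door set.
{B}: (i) intercepts every directed F→M path; (ii) no back-door F→{B}; (iii) {F} blocks every back-door {B}→M. Front-door holds.
P(M|do(F)) = Σ_{B} P(B|F) Σ_{F'} P(M|B,F')P(F').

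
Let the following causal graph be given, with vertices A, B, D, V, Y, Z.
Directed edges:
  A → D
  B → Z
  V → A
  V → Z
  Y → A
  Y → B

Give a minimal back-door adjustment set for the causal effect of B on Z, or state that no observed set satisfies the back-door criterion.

desc(B)\{B}={Z}; candidates ⊆ {A,D,V,Y}.
∅: B⊥Z given ∅ in G with B→· removed — back-door holds.

B→Z: minimal back-door set ∅.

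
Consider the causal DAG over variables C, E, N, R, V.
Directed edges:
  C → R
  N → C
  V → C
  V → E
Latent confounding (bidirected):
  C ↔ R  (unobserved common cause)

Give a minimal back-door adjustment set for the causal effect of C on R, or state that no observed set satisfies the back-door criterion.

C→R: no observed back-door set.

desc(C)\{C}={R}; candidates ⊆ {E,N,V}.
C↔R: latent back-door arc(s) into C.
size 0: {}; under {} C still reaches {E,N,R,V} ∋ R.
size 1: {E}, {N}, {V}; under {E} C still reaches {N,R,V} ∋ R.
size 2: {E,N}, {E,V}, {N,V}; under {E,N} C still reaches {R,V} ∋ R.
C↔R cannot be blocked by any observed set — no back-door set.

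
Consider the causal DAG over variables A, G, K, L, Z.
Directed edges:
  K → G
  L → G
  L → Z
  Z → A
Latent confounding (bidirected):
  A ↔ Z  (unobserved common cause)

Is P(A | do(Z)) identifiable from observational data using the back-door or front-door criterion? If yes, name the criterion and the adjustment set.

P(A|do(Z)): not identifiable (no BD/FD set).

desc(Z)\{Z}={A}; candidates ⊆ {G,K,L}.
Z↔A: latent back-door arc(s) into Z.
size 0: {}; under {} Z still reaches {A,G,L} ∋ A.
size 1: {G}, {K}, {L}; under {G} Z still reaches {A,K,L} ∋ A.
size 2: {G,K}, {G,L}, {K,L}; under {G,K} Z still reaches {A,L} ∋ A.
Z↔A cannot be blocked by any observed set — no back-door set.
No mediator lies on a directed Z→…→A path.
Neither criterion identifies P(A|do(Z)) in this graph.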